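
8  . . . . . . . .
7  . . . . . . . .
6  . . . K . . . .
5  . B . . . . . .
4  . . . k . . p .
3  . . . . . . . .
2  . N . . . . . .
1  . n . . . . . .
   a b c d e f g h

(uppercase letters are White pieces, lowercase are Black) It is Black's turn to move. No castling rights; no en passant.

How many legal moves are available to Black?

Black to move; king on d4.
In check: no.
Legal moves: Ke4, Ke3, Kc3, Nc3, Na3, Nd2, g3.
Count: 7.

7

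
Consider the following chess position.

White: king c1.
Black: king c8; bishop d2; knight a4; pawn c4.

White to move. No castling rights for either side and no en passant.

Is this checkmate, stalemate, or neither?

neither

White to move; white king on c1.
In check: yes, from the black bishop on d2.
King squares — b1: available; d1: available; b2: attacked by Na4; c2: available; d2: available.
Legal moves for White: Kxd2, Kc2, Kd1, Kb1.
White is in check but has 4 legal moves → neither.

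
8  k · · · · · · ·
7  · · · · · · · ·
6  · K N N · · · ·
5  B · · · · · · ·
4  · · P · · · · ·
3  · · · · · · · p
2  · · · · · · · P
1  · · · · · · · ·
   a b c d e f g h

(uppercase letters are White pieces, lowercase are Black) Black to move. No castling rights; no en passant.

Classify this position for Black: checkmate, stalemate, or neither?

stalemate

Black to move; black king on a8.
In check: no.
King squares — a7: attacked by Kb6; b7: attacked by Kb6; b8: attacked by Nc6.
Legal moves for Black: none.
Not in check and no legal moves → stalemate.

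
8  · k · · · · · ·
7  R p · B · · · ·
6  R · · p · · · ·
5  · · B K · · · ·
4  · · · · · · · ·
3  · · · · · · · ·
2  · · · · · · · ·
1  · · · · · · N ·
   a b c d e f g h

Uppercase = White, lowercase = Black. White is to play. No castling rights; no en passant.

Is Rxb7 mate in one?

After Rxb7: black king on b8; in check: yes, from the white rook on b7.
Black has 1 legal reply: Kxb7.
In check but a legal move exists → not checkmate.

no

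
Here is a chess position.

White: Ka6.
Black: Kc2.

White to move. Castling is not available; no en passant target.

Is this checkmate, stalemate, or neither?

neither

White to move; white king on a6.
In check: no.
Legal moves for White: Kb7, Ka7, Kb6, Kb5, Ka5.
White has 5 legal moves and is not in check → neither.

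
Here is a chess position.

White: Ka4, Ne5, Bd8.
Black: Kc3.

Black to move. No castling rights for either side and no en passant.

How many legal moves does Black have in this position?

Black to move; king on c3.
In check: no.
Legal moves: Kd4, Kd2, Kc2, Kb2.
Count: 4.

4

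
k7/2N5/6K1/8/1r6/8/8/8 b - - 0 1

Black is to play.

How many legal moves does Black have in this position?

Black to move; king on a8.
In check: yes, from the white knight on c7.
Legal moves: Kb8, Kb7, Ka7.
Count: 3.

3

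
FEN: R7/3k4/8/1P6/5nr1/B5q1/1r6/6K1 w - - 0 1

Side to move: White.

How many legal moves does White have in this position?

White to move; king on g1.
In check: yes, from the black queen on g3.
Legal moves: Kh1, Kf1.
Count: 2.

2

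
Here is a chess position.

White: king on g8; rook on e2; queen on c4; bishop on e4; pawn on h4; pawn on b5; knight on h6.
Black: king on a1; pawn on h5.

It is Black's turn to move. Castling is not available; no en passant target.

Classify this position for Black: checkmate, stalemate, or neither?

Black to move; black king on a1.
In check: no.
King squares — b1: attacked by Be4; a2: attacked by Re2; b2: attacked by Re2.
Legal moves for Black: none.
Not in check and no legal moves → stalemate.

stalemate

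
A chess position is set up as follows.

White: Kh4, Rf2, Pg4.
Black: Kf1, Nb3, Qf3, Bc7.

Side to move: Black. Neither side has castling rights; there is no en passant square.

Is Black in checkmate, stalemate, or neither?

Black to move; black king on f1.
In check: yes, from the white rook on f2.
King squares — e1: available; g1: available; e2: attacked by Rf2; f2: available; g2: attacked by Rf2.
Legal moves for Black: Kxf2, Kg1, Ke1, Qxf2+.
Black is in check but has 4 legal moves → neither.

neither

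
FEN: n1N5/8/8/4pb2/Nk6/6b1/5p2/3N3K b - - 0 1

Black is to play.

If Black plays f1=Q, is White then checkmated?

yes

After f1=Q: white king on h1; in check: yes, from the black queen on f1.
King squares — g1: attacked by Qf1; g2: attacked by Qf1; h2: attacked by Bg3.
White has no legal moves → checkmate.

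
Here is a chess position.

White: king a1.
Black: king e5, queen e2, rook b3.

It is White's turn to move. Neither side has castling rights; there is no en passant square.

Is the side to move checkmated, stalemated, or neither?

White to move; white king on a1.
In check: no.
King squares — b1: attacked by Rb3; a2: attacked by Qe2; b2: attacked by Qe2.
Legal moves for White: none.
Not in check and no legal moves → stalemate.

stalemate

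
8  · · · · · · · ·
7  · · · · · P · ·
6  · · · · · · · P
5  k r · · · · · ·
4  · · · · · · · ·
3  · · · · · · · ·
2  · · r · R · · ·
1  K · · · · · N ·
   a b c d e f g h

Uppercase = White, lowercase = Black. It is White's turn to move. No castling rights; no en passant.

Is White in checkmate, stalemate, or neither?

White to move; white king on a1.
In check: no.
Legal moves for White include: Re8, Re7, Re6, Re5, Re4, Re3, Rh2, Rg2, Rf2, Rd2, Rxc2, Re1, Nh3, Nf3, f8=Q, f8=R, f8=B, f8=N, ... (list truncated; more exist).
White has legal moves and is not in check → neither.

neither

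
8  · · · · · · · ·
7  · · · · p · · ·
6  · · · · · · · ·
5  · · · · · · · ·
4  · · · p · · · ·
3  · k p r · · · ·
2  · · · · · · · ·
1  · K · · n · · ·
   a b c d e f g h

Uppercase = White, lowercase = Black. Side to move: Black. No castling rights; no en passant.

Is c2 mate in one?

After c2: white king on b1; in check: yes, from the black pawn on c2.
White has 2 legal replies: Kc1, Ka1.
In check but a legal move exists → not checkmate.

no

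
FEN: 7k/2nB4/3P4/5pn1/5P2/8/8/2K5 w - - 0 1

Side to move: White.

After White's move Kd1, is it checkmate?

no

After Kd1: black king on h8; in check: no.
Black is not in check, so this cannot be checkmate.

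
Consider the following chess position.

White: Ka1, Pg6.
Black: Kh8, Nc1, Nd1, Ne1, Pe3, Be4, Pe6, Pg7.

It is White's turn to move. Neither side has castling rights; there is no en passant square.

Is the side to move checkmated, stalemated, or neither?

stalemate

White to move; white king on a1.
In check: no.
King squares — b1: attacked by Be4; a2: attacked by Nc1; b2: attacked by Nd1.
Legal moves for White: none.
Not in check and no legal moves → stalemate.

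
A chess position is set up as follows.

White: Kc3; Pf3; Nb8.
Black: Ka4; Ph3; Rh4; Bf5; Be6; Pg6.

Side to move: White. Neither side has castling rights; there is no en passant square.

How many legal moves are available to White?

6

White to move; king on c3.
In check: no.
Legal moves: Nd7, Nc6, Na6, Kd2, Kb2, f4.
Count: 6.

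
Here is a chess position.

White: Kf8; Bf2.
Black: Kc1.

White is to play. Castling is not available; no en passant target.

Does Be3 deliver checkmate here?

no

After Be3: black king on c1; in check: yes, from the white bishop on e3.
Black has 4 legal replies: Kc2, Kb2, Kd1, Kb1.
In check but a legal move exists → not checkmate.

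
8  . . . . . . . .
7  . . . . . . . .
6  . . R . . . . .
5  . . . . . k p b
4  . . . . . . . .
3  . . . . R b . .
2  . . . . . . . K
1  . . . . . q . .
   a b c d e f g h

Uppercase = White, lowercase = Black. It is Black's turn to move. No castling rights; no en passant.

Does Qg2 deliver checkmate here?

yes

After Qg2: white king on h2; in check: yes, from the black queen on g2.
King squares — g1: attacked by Qg2; h1: attacked by Qg2; g2: attacked by Bf3; g3: attacked by Qg2; h3: attacked by Qg2.
White has no legal moves → checkmate.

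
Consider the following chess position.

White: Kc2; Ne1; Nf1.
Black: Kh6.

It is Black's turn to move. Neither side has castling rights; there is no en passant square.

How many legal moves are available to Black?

Black to move; king on h6.
In check: no.
Legal moves: Kh7, Kg7, Kg6, Kh5, Kg5.
Count: 5.

5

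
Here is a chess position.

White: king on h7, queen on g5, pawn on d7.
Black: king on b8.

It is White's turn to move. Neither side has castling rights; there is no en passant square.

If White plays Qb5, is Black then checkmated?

no

After Qb5: black king on b8; in check: yes, from the white queen on b5.
Black has 3 legal replies: Ka8, Kc7, Ka7.
In check but a legal move exists → not checkmate.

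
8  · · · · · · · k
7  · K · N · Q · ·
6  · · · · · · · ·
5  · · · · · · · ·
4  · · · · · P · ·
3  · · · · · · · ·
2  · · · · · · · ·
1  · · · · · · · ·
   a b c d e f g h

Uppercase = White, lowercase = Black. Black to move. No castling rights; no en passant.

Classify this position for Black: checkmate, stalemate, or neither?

Black to move; black king on h8.
In check: no.
King squares — g7: attacked by Qf7; h7: attacked by Qf7; g8: attacked by Qf7.
Legal moves for Black: none.
Not in check and no legal moves → stalemate.

stalemate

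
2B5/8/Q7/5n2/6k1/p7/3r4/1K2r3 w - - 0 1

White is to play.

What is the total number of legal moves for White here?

White to move; king on b1.
In check: yes, from the black rook on e1.
Legal moves: none.
Count: 0.

0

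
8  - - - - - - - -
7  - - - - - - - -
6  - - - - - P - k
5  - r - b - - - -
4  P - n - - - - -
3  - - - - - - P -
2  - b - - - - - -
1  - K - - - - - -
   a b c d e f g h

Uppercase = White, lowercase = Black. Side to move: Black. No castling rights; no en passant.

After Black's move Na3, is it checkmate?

After Na3: white king on b1; in check: yes, from the black knight on a3.
King squares — a1: attacked by Bb2; c1: attacked by Bb2; a2: attacked by Bd5; b2: attacked by Rb5; c2: attacked by Na3.
White has no legal moves → checkmate.

yes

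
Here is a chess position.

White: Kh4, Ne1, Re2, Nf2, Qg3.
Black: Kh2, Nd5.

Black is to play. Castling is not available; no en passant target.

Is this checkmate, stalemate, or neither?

Black to move; black king on h2.
In check: yes, from the white queen on g3.
King squares — g1: attacked by Qg3; h1: attacked by Nf2; g2: attacked by Ne1; g3: attacked by Kh4; h3: attacked by Nf2.
Legal moves for Black: none.
In check with no legal moves → checkmate.

checkmate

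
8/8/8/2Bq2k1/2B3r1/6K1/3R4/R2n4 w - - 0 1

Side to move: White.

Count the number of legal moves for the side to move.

2

White to move; king on g3.
In check: yes, from the black rook on g4.
Legal moves: Kh3, Kh2.
Count: 2.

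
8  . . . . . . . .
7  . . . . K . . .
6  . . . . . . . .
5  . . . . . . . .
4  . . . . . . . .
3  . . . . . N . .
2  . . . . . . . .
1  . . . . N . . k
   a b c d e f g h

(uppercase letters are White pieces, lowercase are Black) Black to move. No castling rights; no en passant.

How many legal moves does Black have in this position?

Black to move; king on h1.
In check: no.
Legal moves: none.
Count: 0.

0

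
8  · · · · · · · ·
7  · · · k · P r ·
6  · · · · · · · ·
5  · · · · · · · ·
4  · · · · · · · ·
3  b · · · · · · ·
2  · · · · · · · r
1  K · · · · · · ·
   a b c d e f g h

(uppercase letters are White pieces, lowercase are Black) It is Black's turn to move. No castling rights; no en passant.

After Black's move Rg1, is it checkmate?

After Rg1: white king on a1; in check: yes, from the black rook on g1.
King squares — b1: attacked by Rg1; a2: attacked by Rh2; b2: attacked by Rh2.
White has no legal moves → checkmate.

yes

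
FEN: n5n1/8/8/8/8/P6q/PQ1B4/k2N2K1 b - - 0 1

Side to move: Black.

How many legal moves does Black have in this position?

0

Black to move; king on a1.
In check: yes, from the white queen on b2.
Legal moves: none.
Count: 0.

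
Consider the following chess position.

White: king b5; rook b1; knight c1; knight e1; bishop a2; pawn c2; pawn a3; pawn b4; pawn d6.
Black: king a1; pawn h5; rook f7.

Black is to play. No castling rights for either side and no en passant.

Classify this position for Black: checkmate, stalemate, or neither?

Black to move; black king on a1.
In check: yes, from the white rook on b1.
King squares — b1: attacked by Ba2; a2: attacked by Nc1; b2: attacked by Rb1.
Legal moves for Black: none.
In check with no legal moves → checkmate.

checkmate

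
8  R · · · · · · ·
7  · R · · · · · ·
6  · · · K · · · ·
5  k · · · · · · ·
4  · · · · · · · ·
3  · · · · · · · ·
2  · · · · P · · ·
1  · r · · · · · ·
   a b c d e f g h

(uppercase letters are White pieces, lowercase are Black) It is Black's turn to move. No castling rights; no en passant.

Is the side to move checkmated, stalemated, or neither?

Black to move; black king on a5.
In check: yes, from the white rook on a8.
King squares — a4: attacked by Ra8; b4: attacked by Rb7; b5: attacked by Rb7; a6: attacked by Ra8; b6: attacked by Rb7.
Legal moves for Black: none.
In check with no legal moves → checkmate.

checkmate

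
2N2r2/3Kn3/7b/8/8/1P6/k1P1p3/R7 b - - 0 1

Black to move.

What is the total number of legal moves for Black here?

2

Black to move; king on a2.
In check: yes, from the white rook on a1.
Legal moves: Kb2, Kxa1.
Count: 2.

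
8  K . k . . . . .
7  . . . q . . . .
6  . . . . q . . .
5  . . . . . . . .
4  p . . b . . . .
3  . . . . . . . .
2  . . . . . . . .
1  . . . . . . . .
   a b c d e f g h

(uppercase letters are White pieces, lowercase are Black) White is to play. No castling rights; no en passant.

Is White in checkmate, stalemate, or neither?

White to move; white king on a8.
In check: no.
King squares — a7: attacked by Bd4; b7: attacked by Qd7; b8: attacked by Kc8.
Legal moves for White: none.
Not in check and no legal moves → stalemate.

stalemate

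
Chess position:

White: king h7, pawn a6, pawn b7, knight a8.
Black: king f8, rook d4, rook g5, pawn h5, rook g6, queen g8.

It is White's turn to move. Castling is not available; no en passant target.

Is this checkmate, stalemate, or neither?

checkmate

White to move; white king on h7.
In check: yes, from the black queen on g8.
King squares — g6: attacked by Rg5; h6: attacked by Rg6; g7: attacked by Rg6; g8: attacked by Rg6; h8: attacked by Qg8.
Legal moves for White: none.
In check with no legal moves → checkmate.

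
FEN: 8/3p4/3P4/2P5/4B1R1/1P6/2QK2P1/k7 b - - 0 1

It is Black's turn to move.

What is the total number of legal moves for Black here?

0

Black to move; king on a1.
In check: no.
Legal moves: none.
Count: 0.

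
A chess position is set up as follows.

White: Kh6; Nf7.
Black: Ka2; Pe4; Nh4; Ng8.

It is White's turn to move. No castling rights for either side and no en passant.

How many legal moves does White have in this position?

4

White to move; king on h6.
In check: yes, from the black knight on g8.
Legal moves: Kh7, Kg7, Kh5, Kg5.
Count: 4.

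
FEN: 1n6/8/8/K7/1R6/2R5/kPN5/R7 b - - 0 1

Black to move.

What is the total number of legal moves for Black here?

Black to move; king on a2.
In check: yes, from the white rook on a1.
Legal moves: none.
Count: 0.

0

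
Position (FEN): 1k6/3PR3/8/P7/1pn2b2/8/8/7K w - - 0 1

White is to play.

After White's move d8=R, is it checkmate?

After d8=R: black king on b8; in check: yes, from the white rook on d8.
King squares — a7: attacked by Re7; b7: attacked by Re7; c7: attacked by Re7; a8: attacked by Rd8; c8: attacked by Rd8.
Black has no legal moves → checkmate.

yes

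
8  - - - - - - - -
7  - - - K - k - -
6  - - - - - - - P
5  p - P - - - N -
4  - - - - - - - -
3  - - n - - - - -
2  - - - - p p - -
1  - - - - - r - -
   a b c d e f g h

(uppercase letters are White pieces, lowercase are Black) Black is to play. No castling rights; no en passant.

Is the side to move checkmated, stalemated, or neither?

neither

Black to move; black king on f7.
In check: yes, from the white knight on g5.
King squares — e6: attacked by Ng5; f6: available; g6: available; e7: attacked by Kd7; g7: attacked by Ph6; e8: attacked by Kd7; f8: available; g8: available.
Legal moves for Black: Kg8, Kf8, Kg6, Kf6.
Black is in check but has 4 legal moves → neither.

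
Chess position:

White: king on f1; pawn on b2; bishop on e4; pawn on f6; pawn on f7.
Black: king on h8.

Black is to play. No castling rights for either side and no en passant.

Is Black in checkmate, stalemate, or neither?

stalemate

Black to move; black king on h8.
In check: no.
King squares — g7: attacked by Pf6; h7: attacked by Be4; g8: attacked by Pf7.
Legal moves for Black: none.
Not in check and no legal moves → stalemate.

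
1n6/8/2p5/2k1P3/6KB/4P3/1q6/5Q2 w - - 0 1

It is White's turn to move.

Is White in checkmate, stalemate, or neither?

White to move; white king on g4.
In check: no.
Legal moves for White include: Bd8, Be7+, Bf6, Bg5, Bg3, Bf2, Be1, Kh5, Kg5, Kf5, Kf4, Kh3, Kg3, Kf3, Qf8+, Qf7, Qf6, Qa6, ... (list truncated; more exist).
White has legal moves and is not in check → neither.

neither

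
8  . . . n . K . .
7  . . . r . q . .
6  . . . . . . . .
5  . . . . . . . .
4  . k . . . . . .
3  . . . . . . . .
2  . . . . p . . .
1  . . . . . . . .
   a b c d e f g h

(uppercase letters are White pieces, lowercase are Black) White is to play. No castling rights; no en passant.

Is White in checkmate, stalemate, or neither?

checkmate

White to move; white king on f8.
In check: yes, from the black queen on f7.
King squares — e7: attacked by Rd7; f7: attacked by Rd7; g7: attacked by Qf7; e8: attacked by Qf7; g8: attacked by Qf7.
Legal moves for White: none.
In check with no legal moves → checkmate.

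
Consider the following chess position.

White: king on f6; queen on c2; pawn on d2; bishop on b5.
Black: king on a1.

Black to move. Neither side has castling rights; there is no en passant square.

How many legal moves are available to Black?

Black to move; king on a1.
In check: no.
Legal moves: none.
Count: 0.

0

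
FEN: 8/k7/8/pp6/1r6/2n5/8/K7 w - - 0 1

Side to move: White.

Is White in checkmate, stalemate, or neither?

stalemate

White to move; white king on a1.
In check: no.
King squares — b1: attacked by Nc3; a2: attacked by Nc3; b2: attacked by Rb4.
Legal moves for White: none.
Not in check and no legal moves → stalemate.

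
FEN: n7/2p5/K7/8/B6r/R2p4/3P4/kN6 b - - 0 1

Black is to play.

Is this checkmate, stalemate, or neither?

neither

Black to move; black king on a1.
In check: yes, from the white rook on a3.
King squares — b1: available; a2: attacked by Ra3; b2: available.
Legal moves for Black: Kb2, Kxb1.
Black is in check but has 2 legal moves → neither.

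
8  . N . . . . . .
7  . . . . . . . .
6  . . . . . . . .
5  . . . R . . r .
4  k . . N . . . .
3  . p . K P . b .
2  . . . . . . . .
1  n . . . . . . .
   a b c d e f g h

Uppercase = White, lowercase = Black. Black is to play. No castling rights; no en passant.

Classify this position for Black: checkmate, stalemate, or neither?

neither

Black to move; black king on a4.
In check: no.
Legal moves for Black include: Rg8, Rg7, Rg6, Rh5, Rf5, Re5, Rxd5, Rg4, Kb4, Ka3, Bxb8, Bc7, Bd6, Be5, Bh4, Bf4, Bh2, Bf2, ... (list truncated; more exist).
Black has legal moves and is not in check → neither.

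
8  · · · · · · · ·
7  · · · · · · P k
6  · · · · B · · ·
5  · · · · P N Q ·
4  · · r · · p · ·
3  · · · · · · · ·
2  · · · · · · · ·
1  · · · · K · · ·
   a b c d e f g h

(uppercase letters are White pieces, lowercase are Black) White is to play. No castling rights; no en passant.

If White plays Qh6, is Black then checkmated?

yes

After Qh6: black king on h7; in check: yes, from the white queen on h6.
King squares — g6: attacked by Qh6; h6: attacked by Nf5; g7: attacked by Nf5; g8: attacked by Be6; h8: attacked by Qh6.
Black has no legal moves → checkmate.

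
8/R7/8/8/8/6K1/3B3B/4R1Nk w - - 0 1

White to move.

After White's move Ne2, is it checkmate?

yes

After Ne2: black king on h1; in check: yes, from the white rook on e1.
King squares — g1: attacked by Re1; g2: attacked by Kg3; h2: attacked by Kg3.
Black has no legal moves → checkmate.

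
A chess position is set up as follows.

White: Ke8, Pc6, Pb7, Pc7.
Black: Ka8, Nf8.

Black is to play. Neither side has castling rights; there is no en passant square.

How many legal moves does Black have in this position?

Black to move; king on a8.
In check: yes, from the white pawn on b7.
Legal moves: Ka7.
Count: 1.

1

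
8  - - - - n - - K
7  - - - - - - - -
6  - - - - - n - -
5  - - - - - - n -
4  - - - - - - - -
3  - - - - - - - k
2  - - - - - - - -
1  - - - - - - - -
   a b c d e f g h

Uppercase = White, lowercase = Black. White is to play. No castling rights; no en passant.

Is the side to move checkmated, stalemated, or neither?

stalemate

White to move; white king on h8.
In check: no.
King squares — g7: attacked by Ne8; h7: attacked by Ng5; g8: attacked by Nf6.
Legal moves for White: none.
Not in check and no legal moves → stalemate.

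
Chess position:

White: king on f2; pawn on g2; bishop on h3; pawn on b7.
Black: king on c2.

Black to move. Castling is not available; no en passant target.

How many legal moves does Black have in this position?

Black to move; king on c2.
In check: no.
Legal moves: Kd3, Kc3, Kb3, Kd2, Kb2, Kd1, Kc1, Kb1.
Count: 8.

8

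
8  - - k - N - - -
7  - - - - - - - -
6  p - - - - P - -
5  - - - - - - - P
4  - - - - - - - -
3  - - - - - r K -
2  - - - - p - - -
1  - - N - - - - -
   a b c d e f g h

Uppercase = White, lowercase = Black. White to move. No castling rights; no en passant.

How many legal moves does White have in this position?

White to move; king on g3.
In check: yes, from the black rook on f3.
Legal moves: Kh4, Kg4, Kxf3, Kh2, Kg2.
Count: 5.

5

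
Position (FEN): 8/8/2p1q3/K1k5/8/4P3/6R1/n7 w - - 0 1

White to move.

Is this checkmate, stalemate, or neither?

White to move; white king on a5.
In check: no.
Legal moves for White: Ka6, Ka4, Rg8, Rg7, Rg6, Rg5+, Rg4, Rg3, Rh2, Rf2, Re2, Rd2, Rc2+, Rb2, Ra2, Rg1, e4.
White has 17 legal moves and is not in check → neither.

neither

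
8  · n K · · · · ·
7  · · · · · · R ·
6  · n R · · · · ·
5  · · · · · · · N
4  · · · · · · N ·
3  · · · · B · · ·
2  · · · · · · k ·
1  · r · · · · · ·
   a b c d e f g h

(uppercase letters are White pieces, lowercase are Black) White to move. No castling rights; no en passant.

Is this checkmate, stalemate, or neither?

White to move; white king on c8.
In check: yes, from the black knight on b6.
Legal moves for White: Kd8, Kxb8, Kc7, Kb7, Rxb6, Bxb6.
White is in check but has 6 legal moves → neither.

neither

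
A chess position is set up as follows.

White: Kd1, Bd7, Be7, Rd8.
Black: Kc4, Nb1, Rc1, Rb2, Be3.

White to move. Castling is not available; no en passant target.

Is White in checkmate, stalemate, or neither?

White to move; white king on d1.
In check: yes, from the black rook on c1.
King squares — c1: attacked by Be3; e1: attacked by Rc1; c2: attacked by Rc1; d2: attacked by Nb1; e2: attacked by Rb2.
Legal moves for White: none.
In check with no legal moves → checkmate.

checkmate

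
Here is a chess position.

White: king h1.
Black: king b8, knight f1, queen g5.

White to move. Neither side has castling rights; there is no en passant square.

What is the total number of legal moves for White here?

0

White to move; king on h1.
In check: no.
Legal moves: none.
Count: 0.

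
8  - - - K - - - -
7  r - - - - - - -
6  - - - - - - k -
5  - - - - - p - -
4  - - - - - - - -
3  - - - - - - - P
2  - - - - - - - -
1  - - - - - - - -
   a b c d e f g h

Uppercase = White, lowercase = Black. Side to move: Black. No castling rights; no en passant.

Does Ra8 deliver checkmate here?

After Ra8: white king on d8; in check: yes, from the black rook on a8.
White has 3 legal replies: Ke7, Kd7, Kc7.
In check but a legal move exists → not checkmate.

no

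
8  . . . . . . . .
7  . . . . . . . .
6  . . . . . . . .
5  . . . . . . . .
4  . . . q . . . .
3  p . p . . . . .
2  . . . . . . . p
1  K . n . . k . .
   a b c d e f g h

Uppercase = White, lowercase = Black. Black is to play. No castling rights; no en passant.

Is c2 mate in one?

yes

After c2: white king on a1; in check: yes, from the black queen on d4.
King squares — b1: attacked by Pc2; a2: attacked by Nc1; b2: attacked by Pa3.
White has no legal moves → checkmate.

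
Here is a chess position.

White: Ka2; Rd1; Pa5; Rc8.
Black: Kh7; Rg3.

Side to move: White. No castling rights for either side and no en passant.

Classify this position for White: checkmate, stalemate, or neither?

White to move; white king on a2.
In check: no.
Legal moves for White include: Rh8+, Rg8, Rf8, Re8, Rcd8, Rb8, Ra8, Rc7+, Rc6, Rc5, Rc4, Rc3, Rc2, Rcc1, Kb2, Kb1, Ka1, Rdd8, ... (list truncated; more exist).
White has legal moves and is not in check → neither.

neither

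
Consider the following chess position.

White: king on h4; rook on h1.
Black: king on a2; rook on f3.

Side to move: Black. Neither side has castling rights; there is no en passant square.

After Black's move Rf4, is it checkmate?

After Rf4: white king on h4; in check: yes, from the black rook on f4.
White has 4 legal replies: Kh5, Kg5, Kh3, Kg3.
In check but a legal move exists → not checkmate.

no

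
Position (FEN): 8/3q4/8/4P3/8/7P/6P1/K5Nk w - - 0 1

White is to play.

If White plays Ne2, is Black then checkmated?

After Ne2: black king on h1; in check: no.
Black is not in check, so this cannot be checkmate.

no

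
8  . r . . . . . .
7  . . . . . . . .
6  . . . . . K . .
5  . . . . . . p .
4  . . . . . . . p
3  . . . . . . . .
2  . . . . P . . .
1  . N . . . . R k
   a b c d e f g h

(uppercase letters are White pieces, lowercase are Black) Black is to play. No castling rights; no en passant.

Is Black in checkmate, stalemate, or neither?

Black to move; black king on h1.
In check: yes, from the white rook on g1.
King squares — g1: available; g2: attacked by Rg1; h2: available.
Legal moves for Black: Kh2, Kxg1.
Black is in check but has 2 legal moves → neither.

neither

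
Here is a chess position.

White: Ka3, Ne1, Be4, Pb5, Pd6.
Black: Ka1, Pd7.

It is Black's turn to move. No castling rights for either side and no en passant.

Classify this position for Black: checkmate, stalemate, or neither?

stalemate

Black to move; black king on a1.
In check: no.
King squares — b1: attacked by Be4; a2: attacked by Ka3; b2: attacked by Ka3.
Legal moves for Black: none.
Not in check and no legal moves → stalemate.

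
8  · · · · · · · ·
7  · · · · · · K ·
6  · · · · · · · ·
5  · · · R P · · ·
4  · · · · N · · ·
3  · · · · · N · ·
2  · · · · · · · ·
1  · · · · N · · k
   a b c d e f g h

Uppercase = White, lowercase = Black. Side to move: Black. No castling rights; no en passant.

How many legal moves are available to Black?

Black to move; king on h1.
In check: no.
Legal moves: none.
Count: 0.

0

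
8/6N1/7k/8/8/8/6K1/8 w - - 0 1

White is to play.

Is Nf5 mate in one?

no

After Nf5: black king on h6; in check: yes, from the white knight on f5.
Black has 4 legal replies: Kh7, Kg6, Kh5, Kg5.
In check but a legal move exists → not checkmate.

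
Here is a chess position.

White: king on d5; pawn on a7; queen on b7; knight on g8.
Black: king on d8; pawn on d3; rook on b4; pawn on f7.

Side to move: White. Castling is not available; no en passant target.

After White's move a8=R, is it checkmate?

yes

After a8=R: black king on d8; in check: yes, from the white rook on a8.
King squares — c7: attacked by Qb7; d7: attacked by Qb7; e7: attacked by Qb7; c8: attacked by Qb7; e8: attacked by Ra8.
Black has no legal moves → checkmate.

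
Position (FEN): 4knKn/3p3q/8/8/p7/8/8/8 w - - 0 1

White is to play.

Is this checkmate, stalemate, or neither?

White to move; white king on g8.
In check: yes, from the black queen on h7.
King squares — f7: attacked by Qh7; g7: attacked by Qh7; h7: attacked by Nf8; f8: attacked by Ke8; h8: attacked by Qh7.
Legal moves for White: none.
In check with no legal moves → checkmate.

checkmate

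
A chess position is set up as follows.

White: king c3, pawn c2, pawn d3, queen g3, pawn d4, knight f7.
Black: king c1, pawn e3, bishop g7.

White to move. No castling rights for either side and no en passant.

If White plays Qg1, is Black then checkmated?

yes

After Qg1: black king on c1; in check: yes, from the white queen on g1.
King squares — b1: attacked by Qg1; d1: attacked by Qg1; b2: attacked by Kc3; c2: attacked by Kc3; d2: attacked by Kc3.
Black has no legal moves → checkmate.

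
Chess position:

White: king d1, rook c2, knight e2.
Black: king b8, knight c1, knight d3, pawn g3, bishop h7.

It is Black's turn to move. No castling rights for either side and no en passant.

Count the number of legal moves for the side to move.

18

Black to move; king on b8.
In check: no.
Legal moves: Ka8, Kb7, Ka7, Bg8, Bg6, Bf5, Be4, Ne5, Nc5, Nf4, Nb4, Nf2+, Nb2+, Ne1, Nb3, Nxe2, Na2, g2.
Count: 18.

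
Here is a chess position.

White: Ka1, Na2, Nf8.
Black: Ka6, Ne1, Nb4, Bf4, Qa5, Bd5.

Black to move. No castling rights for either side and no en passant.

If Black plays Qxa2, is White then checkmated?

After Qxa2: white king on a1; in check: yes, from the black queen on a2.
King squares — b1: attacked by Qa2; a2: attacked by Nb4; b2: attacked by Qa2.
White has no legal moves → checkmate.

yes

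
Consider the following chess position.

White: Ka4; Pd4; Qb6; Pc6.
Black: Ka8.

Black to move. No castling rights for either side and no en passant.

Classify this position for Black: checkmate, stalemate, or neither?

stalemate

Black to move; black king on a8.
In check: no.
King squares — a7: attacked by Qb6; b7: attacked by Qb6; b8: attacked by Qb6.
Legal moves for Black: none.
Not in check and no legal moves → stalemate.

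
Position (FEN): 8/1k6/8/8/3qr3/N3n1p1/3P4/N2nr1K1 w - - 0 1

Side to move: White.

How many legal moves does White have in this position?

White to move; king on g1.
In check: yes, from the black rook on e1.
Legal moves: none.
Count: 0.

0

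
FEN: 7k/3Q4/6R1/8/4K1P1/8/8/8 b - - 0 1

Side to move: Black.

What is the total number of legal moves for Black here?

Black to move; king on h8.
In check: no.
Legal moves: none.
Count: 0.

0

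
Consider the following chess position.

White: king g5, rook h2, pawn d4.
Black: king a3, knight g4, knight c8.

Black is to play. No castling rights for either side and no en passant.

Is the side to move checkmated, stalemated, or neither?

Black to move; black king on a3.
In check: no.
Legal moves for Black: Ne7, Na7, Nd6, Nb6, Nh6, Nf6, Ne5, Ne3, Nxh2, Nf2, Kb4, Ka4, Kb3.
Black has 13 legal moves and is not in check → neither.

neither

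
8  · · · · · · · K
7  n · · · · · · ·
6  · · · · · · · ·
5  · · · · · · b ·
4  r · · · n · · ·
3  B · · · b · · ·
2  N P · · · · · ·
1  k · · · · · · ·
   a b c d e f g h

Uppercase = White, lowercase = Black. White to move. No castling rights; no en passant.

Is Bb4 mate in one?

After Bb4: black king on a1; in check: no.
Black is not in check, so this cannot be checkmate.

no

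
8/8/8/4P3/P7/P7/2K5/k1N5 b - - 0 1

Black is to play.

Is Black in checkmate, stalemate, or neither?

Black to move; black king on a1.
In check: no.
King squares — b1: attacked by Kc2; a2: attacked by Nc1; b2: attacked by Kc2.
Legal moves for Black: none.
Not in check and no legal moves → stalemate.

stalemate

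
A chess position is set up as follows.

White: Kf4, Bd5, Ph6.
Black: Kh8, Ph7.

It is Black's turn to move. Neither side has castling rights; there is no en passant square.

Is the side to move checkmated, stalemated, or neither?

stalemate

Black to move; black king on h8.
In check: no.
King squares — g7: attacked by Ph6; h7: own pawn; g8: attacked by Bd5.
Legal moves for Black: none.
Not in check and no legal moves → stalemate.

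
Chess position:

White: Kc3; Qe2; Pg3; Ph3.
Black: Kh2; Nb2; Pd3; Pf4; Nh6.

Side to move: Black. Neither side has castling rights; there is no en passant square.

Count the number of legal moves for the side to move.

5

Black to move; king on h2.
In check: yes, from the white queen on e2.
Legal moves: Kxh3, Kxg3, Kh1, Kg1, dxe2.
Count: 5.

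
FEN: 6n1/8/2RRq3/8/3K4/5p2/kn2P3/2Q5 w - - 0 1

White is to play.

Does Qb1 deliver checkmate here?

After Qb1: black king on a2; in check: yes, from the white queen on b1.
Black has 3 legal replies: Kb3, Ka3, Kxb1.
In check but a legal move exists → not checkmate.

no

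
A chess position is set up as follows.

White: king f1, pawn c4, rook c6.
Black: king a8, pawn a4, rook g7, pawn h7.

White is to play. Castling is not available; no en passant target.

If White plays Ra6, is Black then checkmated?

After Ra6: black king on a8; in check: yes, from the white rook on a6.
Black has 3 legal replies: Kb8, Kb7, Ra7.
In check but a legal move exists → not checkmate.

no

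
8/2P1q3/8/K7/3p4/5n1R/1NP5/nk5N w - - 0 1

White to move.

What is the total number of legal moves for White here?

White to move; king on a5.
In check: no.
Legal moves: Kb6, Ka6, Kb5, Ka4, Rh8, Rh7, Rh6, Rh5, Rh4, Rg3, Rxf3, Rh2, Nc4, Na4, Nd3, Nd1, Ng3, Nf2, c8=Q, c8=R, c8=B, c8=N, c3, c4.
Count: 24.

24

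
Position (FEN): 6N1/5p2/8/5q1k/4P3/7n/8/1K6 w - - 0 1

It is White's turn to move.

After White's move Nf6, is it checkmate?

no

After Nf6: black king on h5; in check: yes, from the white knight on f6.
Black has 5 legal replies: Kh6, Kg6, Kg5, Kh4, Qxf6.
In check but a legal move exists → not checkmate.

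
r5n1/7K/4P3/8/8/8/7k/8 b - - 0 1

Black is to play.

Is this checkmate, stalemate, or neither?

neither

Black to move; black king on h2.
In check: no.
Legal moves for Black include: Ne7, Nh6, Nf6+, Rf8, Re8, Rd8, Rc8, Rb8, Ra7+, Ra6, Ra5, Ra4, Ra3, Ra2, Ra1, Kh3, Kg3, Kg2, ... (list truncated; more exist).
Black has legal moves and is not in check → neither.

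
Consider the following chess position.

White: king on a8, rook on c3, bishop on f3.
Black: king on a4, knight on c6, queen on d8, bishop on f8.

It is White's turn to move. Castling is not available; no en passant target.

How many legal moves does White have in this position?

1

White to move; king on a8.
In check: yes, from the black queen on d8.
Legal moves: Kb7.
Count: 1.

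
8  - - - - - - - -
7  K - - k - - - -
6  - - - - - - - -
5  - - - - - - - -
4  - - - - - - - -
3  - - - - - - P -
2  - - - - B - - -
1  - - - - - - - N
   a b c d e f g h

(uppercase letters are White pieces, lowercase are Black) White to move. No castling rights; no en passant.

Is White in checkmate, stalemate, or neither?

White to move; white king on a7.
In check: no.
Legal moves for White: Kb8, Ka8, Kb7, Kb6, Ka6, Ba6, Bh5, Bb5+, Bg4+, Bc4, Bf3, Bd3, Bf1, Bd1, Nf2, g4.
White has 16 legal moves and is not in check → neither.

neither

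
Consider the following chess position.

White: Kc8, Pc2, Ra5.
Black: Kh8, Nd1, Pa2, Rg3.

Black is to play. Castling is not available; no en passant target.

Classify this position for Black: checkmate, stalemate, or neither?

Black to move; black king on h8.
In check: no.
Legal moves for Black include: Kg8, Kh7, Kg7, Rg8+, Rg7, Rg6, Rg5, Rg4, Rh3, Rf3, Re3, Rd3, Rc3+, Rb3, Ra3, Rg2, Rg1, Ne3, ... (list truncated; more exist).
Black has legal moves and is not in check → neither.

neither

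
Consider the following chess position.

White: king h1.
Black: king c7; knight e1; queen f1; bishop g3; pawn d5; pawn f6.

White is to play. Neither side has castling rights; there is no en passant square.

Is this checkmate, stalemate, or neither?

checkmate

White to move; white king on h1.
In check: yes, from the black queen on f1.
King squares — g1: attacked by Qf1; g2: attacked by Ne1; h2: attacked by Bg3.
Legal moves for White: none.
In check with no legal moves → checkmate.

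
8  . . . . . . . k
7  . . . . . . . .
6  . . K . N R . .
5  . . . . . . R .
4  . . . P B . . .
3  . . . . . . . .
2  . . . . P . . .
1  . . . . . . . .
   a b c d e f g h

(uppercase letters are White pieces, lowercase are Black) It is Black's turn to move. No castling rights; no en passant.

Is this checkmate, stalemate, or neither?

Black to move; black king on h8.
In check: no.
King squares — g7: attacked by Rg5; h7: attacked by Be4; g8: attacked by Rg5.
Legal moves for Black: none.
Not in check and no legal moves → stalemate.

stalemate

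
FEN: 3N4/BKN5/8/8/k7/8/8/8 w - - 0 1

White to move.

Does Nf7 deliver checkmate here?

no

After Nf7: black king on a4; in check: no.
Black is not in check, so this cannot be checkmate.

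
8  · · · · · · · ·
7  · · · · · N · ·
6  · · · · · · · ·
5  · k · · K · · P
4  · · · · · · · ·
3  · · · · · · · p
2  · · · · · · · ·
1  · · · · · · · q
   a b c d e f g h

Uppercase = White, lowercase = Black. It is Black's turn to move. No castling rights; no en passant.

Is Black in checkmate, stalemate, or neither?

neither

Black to move; black king on b5.
In check: no.
Legal moves for Black include: Kc6, Kb6, Ka6, Kc5, Ka5, Kc4, Kb4, Ka4, Qa8, Qb7, Qc6, Qd5+, Qe4+, Qf3, Qh2+, Qg2, Qg1, Qf1, ... (list truncated; more exist).
Black has legal moves and is not in check → neither.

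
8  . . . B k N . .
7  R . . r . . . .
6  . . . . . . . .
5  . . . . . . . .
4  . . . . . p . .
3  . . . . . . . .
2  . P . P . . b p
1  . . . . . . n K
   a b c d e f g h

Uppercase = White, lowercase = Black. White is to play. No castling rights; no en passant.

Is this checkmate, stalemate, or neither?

White to move; white king on h1.
In check: yes, from the black bishop on g2.
King squares — g1: attacked by Ph2; g2: available; h2: available.
Legal moves for White: Kxh2, Kxg2.
White is in check but has 2 legal moves → neither.

neither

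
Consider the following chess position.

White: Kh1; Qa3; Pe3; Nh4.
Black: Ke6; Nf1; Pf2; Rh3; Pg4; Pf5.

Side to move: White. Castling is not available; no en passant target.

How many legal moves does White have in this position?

White to move; king on h1.
In check: yes, from the black rook on h3.
Legal moves: Kg2.
Count: 1.

1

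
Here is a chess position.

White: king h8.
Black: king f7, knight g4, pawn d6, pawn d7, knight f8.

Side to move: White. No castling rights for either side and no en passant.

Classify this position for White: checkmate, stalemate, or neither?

stalemate

White to move; white king on h8.
In check: no.
King squares — g7: attacked by Kf7; h7: attacked by Nf8; g8: attacked by Kf7.
Legal moves for White: none.
Not in check and no legal moves → stalemate.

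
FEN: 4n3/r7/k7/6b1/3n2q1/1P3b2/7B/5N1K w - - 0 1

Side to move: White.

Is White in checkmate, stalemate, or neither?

White to move; white king on h1.
In check: yes, from the black bishop on f3.
King squares — g1: attacked by Qg4; g2: attacked by Bf3; h2: own bishop.
Legal moves for White: none.
In check with no legal moves → checkmate.

checkmate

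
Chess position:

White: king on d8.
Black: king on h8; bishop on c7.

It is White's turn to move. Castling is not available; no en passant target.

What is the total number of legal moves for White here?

White to move; king on d8.
In check: yes, from the black bishop on c7.
Legal moves: Ke8, Kc8, Ke7, Kd7, Kxc7.
Count: 5.

5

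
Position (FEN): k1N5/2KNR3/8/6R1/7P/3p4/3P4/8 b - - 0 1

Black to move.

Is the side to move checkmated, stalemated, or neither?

Black to move; black king on a8.
In check: no.
King squares — a7: attacked by Nc8; b7: attacked by Kc7; b8: attacked by Kc7.
Legal moves for Black: none.
Not in check and no legal moves → stalemate.

stalemate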